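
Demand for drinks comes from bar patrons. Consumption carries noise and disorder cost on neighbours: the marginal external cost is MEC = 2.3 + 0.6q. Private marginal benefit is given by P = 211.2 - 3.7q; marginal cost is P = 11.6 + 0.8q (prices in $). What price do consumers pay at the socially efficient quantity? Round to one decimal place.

Social marginal benefit = demand − MEC = 208.9 - 4.3q.
Set SMB = MC: 208.9 - 4.3q = 11.6 + 0.8q → q* = 38.6863.
Consumer price on the demand curve at q*: 211.2 − 3.7×38.6863 = 68.0607.

P = $68.1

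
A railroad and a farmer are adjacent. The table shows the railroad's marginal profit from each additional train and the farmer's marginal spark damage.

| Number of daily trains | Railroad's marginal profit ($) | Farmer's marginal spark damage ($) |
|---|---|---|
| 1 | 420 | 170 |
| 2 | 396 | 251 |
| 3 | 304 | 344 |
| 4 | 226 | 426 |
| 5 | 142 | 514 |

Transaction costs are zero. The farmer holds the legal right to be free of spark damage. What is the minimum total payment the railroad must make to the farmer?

Efficient level: marginal profit ≥ marginal spark damage through level 2, so k* = 2.
With the farmer holding the right, the railroad must at least compensate total damage at k*: 170 + 251 = 421.

$421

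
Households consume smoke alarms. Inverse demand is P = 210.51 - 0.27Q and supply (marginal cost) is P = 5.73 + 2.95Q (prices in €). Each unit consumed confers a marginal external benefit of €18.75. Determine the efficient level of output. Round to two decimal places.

Social marginal benefit = demand + MEB = 229.26 - 0.27Q.
Set SMB = MC: 229.26 - 0.27Q = 5.73 + 2.95Q → Q* = 69.4193.

Q* = 69.42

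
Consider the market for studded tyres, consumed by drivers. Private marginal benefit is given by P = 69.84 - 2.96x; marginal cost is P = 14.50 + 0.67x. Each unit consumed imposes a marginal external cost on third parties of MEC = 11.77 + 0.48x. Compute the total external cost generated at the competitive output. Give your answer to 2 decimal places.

Market equilibrium (private): 14.50 + 0.67x = 69.84 - 2.96x → x_m = 15.2452.
Total external cost = ∫₀^{x_m} (11.77 + 0.48x) dx = 11.77×15.2452 + ½×0.48×15.2452² = 235.2159.

235.22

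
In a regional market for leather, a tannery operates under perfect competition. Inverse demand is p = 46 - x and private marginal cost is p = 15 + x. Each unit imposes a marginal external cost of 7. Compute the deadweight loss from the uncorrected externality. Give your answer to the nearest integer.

Market equilibrium (private): 15 + x = 46 - x → x_m = 15.5000.
Social marginal cost = private MC + MEC = 22 + x.
Set SMC = demand: 22 + x = 46 - x → x* = 12.0000.
The loss is the area between SMC and demand from x* to x_m; with linear curves that's a triangle of height MEC(x_m).
DWL = ½ × 3.5000 × 7.0000 = 12.2500.

DWL = 12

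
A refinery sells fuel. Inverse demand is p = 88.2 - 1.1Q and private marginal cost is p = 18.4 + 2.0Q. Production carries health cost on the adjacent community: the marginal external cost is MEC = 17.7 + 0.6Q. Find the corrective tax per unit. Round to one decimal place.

tax = 26.1 per unit

Social marginal cost = private MC + MEC = 36.1 + 2.6Q.
Set SMC = demand: 36.1 + 2.6Q = 88.2 - 1.1Q → Q* = 14.0811.
The Pigouvian tax equals MEC at Q*: 17.7 + 0.6×14.0811 = 26.1487.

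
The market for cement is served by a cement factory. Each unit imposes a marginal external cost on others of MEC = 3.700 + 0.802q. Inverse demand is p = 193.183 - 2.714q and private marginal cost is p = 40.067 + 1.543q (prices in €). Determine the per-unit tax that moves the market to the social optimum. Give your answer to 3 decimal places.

Social marginal cost = private MC + MEC = 43.767 + 2.345q.
Set SMC = demand: 43.767 + 2.345q = 193.183 - 2.714q → q* = 29.5347.
The Pigouvian tax equals MEC at q*: 3.700 + 0.802×29.5347 = 27.3868.

tax = €27.387 per unit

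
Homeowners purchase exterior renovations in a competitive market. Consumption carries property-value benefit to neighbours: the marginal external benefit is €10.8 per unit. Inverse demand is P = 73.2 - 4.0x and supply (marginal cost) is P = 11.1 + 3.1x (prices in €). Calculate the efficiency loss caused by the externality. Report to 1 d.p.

DWL = €8.2

Market equilibrium (private): 11.1 + 3.1x = 73.2 - 4.0x → x_m = 8.7465.
Social marginal benefit = demand + MEB = 84.0 - 4.0x.
Set SMB = MC: 84.0 - 4.0x = 11.1 + 3.1x → x* = 10.2676.
Height of the DWL triangle at x_m is SMB(x_m) − MC(x_m) = MEB(x_m) = 10.8000.
DWL = ½ × 1.5211 × 10.8000 = 8.2139.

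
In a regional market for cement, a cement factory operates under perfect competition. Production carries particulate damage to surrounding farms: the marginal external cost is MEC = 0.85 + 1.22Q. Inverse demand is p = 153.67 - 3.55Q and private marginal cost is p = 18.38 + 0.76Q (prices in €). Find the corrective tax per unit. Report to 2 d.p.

tax = €30.51 per unit

Social marginal cost = private MC + MEC = 19.23 + 1.98Q.
Set SMC = demand: 19.23 + 1.98Q = 153.67 - 3.55Q → Q* = 24.3110.
The Pigouvian tax equals MEC at Q*: 0.85 + 1.22×24.3110 = 30.5094.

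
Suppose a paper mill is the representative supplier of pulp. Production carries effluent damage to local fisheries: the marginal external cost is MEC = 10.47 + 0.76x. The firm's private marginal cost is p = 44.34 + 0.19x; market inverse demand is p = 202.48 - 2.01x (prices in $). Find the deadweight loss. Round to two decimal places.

DWL = $715.88

Market equilibrium (private): 44.34 + 0.19x = 202.48 - 2.01x → x_m = 71.8818.
Social marginal cost = private MC + MEC = 54.81 + 0.95x.
Set SMC = demand: 54.81 + 0.95x = 202.48 - 2.01x → x* = 49.8885.
The welfare-loss triangle has base |x_m − x*| and height MEC(x_m) (the vertical gap between SMC and demand is zero at x* and MEC at x_m).
DWL = ½ × 21.9933 × 65.1002 = 715.8841.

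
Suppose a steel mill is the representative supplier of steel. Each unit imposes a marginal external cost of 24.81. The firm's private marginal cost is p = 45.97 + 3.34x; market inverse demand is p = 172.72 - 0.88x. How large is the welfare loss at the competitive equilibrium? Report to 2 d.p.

DWL = 72.93

Market equilibrium (private): 45.97 + 3.34x = 172.72 - 0.88x → x_m = 30.0355.
Social marginal cost = private MC + MEC = 70.78 + 3.34x.
Set SMC = demand: 70.78 + 3.34x = 172.72 - 0.88x → x* = 24.1564.
The loss is the area between SMC and demand from x* to x_m; with linear curves that's a triangle of height MEC(x_m).
DWL = ½ × 5.8791 × 24.8100 = 72.9302.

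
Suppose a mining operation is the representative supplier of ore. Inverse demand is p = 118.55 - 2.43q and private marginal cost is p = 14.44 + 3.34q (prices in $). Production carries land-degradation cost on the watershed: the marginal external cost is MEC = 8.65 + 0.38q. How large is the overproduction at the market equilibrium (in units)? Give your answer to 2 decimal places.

Market equilibrium (private): 14.44 + 3.34q = 118.55 - 2.43q → q_m = 18.0433.
Social marginal cost = private MC + MEC = 23.09 + 3.72q.
Set SMC = demand: 23.09 + 3.72q = 118.55 - 2.43q → q* = 15.5220.
Gap = |18.0433 − 15.5220| = 2.5213.

2.52 units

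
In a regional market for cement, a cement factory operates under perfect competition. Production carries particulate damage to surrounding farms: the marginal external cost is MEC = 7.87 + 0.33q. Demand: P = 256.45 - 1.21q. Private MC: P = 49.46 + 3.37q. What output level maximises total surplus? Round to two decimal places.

q* = 40.55

Social marginal cost = private MC + MEC = 57.33 + 3.70q.
Set SMC = demand: 57.33 + 3.70q = 256.45 - 1.21q → q* = 40.5540.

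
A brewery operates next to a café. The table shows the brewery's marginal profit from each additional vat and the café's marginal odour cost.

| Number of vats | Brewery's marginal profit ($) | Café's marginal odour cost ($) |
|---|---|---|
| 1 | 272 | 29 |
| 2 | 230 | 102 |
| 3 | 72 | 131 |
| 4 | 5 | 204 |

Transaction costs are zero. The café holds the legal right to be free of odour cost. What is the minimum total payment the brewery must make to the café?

Efficient level: marginal profit ≥ marginal odour cost through level 2, so k* = 2.
With the café holding the right, the brewery must at least compensate total damage at k*: 29 + 102 = 131.

$131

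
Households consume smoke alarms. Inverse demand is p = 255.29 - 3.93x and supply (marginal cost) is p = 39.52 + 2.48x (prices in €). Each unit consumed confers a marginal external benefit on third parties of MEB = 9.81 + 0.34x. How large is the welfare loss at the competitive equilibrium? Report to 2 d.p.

DWL = €37.21

Market equilibrium (private): 39.52 + 2.48x = 255.29 - 3.93x → x_m = 33.6615.
Social marginal benefit = demand + MEB = 265.10 - 3.59x.
Set SMB = MC: 265.10 - 3.59x = 39.52 + 2.48x → x* = 37.1631.
Between x* and x_m the wedge SMB − MC runs linearly from 0 to MEB(x_m), so the loss is a triangle.
DWL = ½ × 3.5016 × 21.2549 = 37.2131.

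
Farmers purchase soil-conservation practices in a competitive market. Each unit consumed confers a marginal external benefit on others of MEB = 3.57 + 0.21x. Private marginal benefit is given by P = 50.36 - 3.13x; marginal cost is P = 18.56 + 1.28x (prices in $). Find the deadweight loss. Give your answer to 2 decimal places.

DWL = $3.08

Market equilibrium (private): 18.56 + 1.28x = 50.36 - 3.13x → x_m = 7.2109.
Social marginal benefit = demand + MEB = 53.93 - 2.92x.
Set SMB = MC: 53.93 - 2.92x = 18.56 + 1.28x → x* = 8.4214.
Between x* and x_m the wedge SMB − MC runs linearly from 0 to MEB(x_m), so the loss is a triangle.
DWL = ½ × 1.2105 × 5.0843 = 3.0773.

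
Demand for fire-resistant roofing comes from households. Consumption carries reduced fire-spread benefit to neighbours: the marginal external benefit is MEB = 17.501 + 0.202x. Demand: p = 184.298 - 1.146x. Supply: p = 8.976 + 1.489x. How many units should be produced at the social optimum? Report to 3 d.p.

Social marginal benefit = demand + MEB = 201.799 - 0.944x.
Set SMB = MC: 201.799 - 0.944x = 8.976 + 1.489x → x* = 79.2532.

x* = 79.253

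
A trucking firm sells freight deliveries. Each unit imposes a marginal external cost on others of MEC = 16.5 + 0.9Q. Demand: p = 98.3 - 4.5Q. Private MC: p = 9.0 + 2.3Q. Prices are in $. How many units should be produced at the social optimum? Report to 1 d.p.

Q* = 9.5

Social marginal cost = private MC + MEC = 25.5 + 3.2Q.
Set SMC = demand: 25.5 + 3.2Q = 98.3 - 4.5Q → Q* = 9.4545.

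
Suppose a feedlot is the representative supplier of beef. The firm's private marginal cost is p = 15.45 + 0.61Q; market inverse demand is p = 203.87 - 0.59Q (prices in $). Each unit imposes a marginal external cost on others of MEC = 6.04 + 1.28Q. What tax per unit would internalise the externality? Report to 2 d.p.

tax = $100.17 per unit

Social marginal cost = private MC + MEC = 21.49 + 1.89Q.
Set SMC = demand: 21.49 + 1.89Q = 203.87 - 0.59Q → Q* = 73.5403.
The Pigouvian tax equals MEC at Q*: 6.04 + 1.28×73.5403 = 100.1716.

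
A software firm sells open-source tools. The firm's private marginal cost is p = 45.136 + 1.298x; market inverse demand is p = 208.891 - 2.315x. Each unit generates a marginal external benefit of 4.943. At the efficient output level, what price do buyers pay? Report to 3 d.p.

Social marginal cost = private MC − MEB = 40.193 + 1.298x.
Set SMC = demand: 40.193 + 1.298x = 208.891 - 2.315x → x* = 46.6919.
Consumer price on the demand curve at x*: 208.891 − 2.315×46.6919 = 100.7993.

P = 100.799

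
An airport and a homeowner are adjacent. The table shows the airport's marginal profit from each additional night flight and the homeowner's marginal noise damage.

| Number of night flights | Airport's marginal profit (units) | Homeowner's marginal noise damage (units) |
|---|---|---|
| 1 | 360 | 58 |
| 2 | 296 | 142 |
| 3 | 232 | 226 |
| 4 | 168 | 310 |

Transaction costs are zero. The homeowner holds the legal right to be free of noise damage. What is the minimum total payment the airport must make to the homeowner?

426

Efficient level: marginal profit ≥ marginal noise damage through level 3, so k* = 3.
With the homeowner holding the right, the airport must at least compensate total damage at k*: 58 + 142 + 226 = 426.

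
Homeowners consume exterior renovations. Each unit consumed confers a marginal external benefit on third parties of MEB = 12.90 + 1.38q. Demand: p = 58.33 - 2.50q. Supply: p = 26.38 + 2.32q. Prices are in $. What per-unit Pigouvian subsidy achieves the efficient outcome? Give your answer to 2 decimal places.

subsidy = $30.89 per unit

Social marginal benefit = demand + MEB = 71.23 - 1.12q.
Set SMB = MC: 71.23 - 1.12q = 26.38 + 2.32q → q* = 13.0378.
The Pigouvian subsidy equals MEB at q*: 12.90 + 1.38×13.0378 = 30.8922.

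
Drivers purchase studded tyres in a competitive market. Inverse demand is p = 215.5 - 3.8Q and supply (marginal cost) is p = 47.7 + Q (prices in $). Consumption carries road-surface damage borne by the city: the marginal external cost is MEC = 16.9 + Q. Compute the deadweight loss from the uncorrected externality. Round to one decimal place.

Market equilibrium (private): 47.7 + Q = 215.5 - 3.8Q → Q_m = 34.9583.
Social marginal benefit = demand − MEC = 198.6 - 4.8Q.
Set SMB = MC: 198.6 - 4.8Q = 47.7 + Q → Q* = 26.0172.
The loss is the area between SMB and MC from Q* to Q_m; with linear curves that's a triangle of height MEC(Q_m).
DWL = ½ × 8.9411 × 51.8583 = 231.8351.

DWL = $231.8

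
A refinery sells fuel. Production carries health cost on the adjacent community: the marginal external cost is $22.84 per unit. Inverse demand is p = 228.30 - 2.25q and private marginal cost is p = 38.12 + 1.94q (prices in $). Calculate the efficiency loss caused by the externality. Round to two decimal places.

Market equilibrium (private): 38.12 + 1.94q = 228.30 - 2.25q → q_m = 45.3890.
Social marginal cost = private MC + MEC = 60.96 + 1.94q.
Set SMC = demand: 60.96 + 1.94q = 228.30 - 2.25q → q* = 39.9379.
Between q* and q_m the wedge SMC − demand runs linearly from 0 to MEC(q_m), so the loss is a triangle.
DWL = ½ × 5.4511 × 22.8400 = 62.2516.

DWL = $62.25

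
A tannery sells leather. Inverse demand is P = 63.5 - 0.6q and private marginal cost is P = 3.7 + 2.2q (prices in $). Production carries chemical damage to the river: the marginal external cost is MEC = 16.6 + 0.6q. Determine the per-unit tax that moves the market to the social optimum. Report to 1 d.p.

tax = $24.2 per unit

Social marginal cost = private MC + MEC = 20.3 + 2.8q.
Set SMC = demand: 20.3 + 2.8q = 63.5 - 0.6q → q* = 12.7059.
The Pigouvian tax equals MEC at q*: 16.6 + 0.6×12.7059 = 24.2235.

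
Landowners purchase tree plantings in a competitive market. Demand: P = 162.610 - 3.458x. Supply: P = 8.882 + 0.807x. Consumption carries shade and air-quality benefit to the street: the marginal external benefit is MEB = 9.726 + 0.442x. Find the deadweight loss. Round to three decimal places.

Market equilibrium (private): 8.882 + 0.807x = 162.610 - 3.458x → x_m = 36.0441.
Social marginal benefit = demand + MEB = 172.336 - 3.016x.
Set SMB = MC: 172.336 - 3.016x = 8.882 + 0.807x → x* = 42.7554.
The loss is the area between SMB and MC from x* to x_m; with linear curves that's a triangle of height MEB(x_m).
DWL = ½ × 6.7113 × 25.6575 = 86.0976.

DWL = 86.098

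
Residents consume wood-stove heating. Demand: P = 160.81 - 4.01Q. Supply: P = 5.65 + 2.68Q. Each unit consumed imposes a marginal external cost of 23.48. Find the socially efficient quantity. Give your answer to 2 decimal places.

Q* = 19.68

Social marginal benefit = demand − MEC = 137.33 - 4.01Q.
Set SMB = MC: 137.33 - 4.01Q = 5.65 + 2.68Q → Q* = 19.6831.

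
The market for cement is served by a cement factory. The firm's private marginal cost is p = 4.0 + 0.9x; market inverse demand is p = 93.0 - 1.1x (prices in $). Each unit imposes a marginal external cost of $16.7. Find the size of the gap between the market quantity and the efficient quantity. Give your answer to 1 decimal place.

Market equilibrium (private): 4.0 + 0.9x = 93.0 - 1.1x → x_m = 44.5000.
Social marginal cost = private MC + MEC = 20.7 + 0.9x.
Set SMC = demand: 20.7 + 0.9x = 93.0 - 1.1x → x* = 36.1500.
Gap = |44.5000 − 36.1500| = 8.3500.

8.4 units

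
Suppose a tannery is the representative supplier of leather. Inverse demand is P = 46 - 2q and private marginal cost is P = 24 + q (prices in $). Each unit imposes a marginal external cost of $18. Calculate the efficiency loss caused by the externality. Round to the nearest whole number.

DWL = $54

Market equilibrium (private): 24 + q = 46 - 2q → q_m = 7.3333.
Social marginal cost = private MC + MEC = 42 + q.
Set SMC = demand: 42 + q = 46 - 2q → q* = 1.3333.
The welfare-loss triangle has base |q_m − q*| and height MEC(q_m) (the vertical gap between SMC and demand is zero at q* and MEC at q_m).
DWL = ½ × 6.0000 × 18.0000 = 54.0000.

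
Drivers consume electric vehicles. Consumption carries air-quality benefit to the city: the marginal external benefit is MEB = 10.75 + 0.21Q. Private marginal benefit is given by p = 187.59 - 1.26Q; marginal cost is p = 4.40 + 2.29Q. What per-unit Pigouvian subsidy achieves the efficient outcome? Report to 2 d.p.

Social marginal benefit = demand + MEB = 198.34 - 1.05Q.
Set SMB = MC: 198.34 - 1.05Q = 4.40 + 2.29Q → Q* = 58.0659.
The Pigouvian subsidy equals MEB at Q*: 10.75 + 0.21×58.0659 = 22.9438.

subsidy = 22.94 per unit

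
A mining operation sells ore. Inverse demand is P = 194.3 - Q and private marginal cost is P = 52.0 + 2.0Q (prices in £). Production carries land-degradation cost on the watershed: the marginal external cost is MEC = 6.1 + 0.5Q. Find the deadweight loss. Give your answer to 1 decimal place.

Market equilibrium (private): 52.0 + 2.0Q = 194.3 - Q → Q_m = 47.4333.
Social marginal cost = private MC + MEC = 58.1 + 2.5Q.
Set SMC = demand: 58.1 + 2.5Q = 194.3 - Q → Q* = 38.9143.
The welfare-loss triangle has base |Q_m − Q*| and height MEC(Q_m) (the vertical gap between SMC and demand is zero at Q* and MEC at Q_m).
DWL = ½ × 8.5190 × 29.8167 = 127.0042.

DWL = £127.0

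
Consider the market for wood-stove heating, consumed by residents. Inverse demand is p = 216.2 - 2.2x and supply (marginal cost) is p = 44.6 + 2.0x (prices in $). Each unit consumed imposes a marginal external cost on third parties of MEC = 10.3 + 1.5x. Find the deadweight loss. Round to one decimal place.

Market equilibrium (private): 44.6 + 2.0x = 216.2 - 2.2x → x_m = 40.8571.
Social marginal benefit = demand − MEC = 205.9 - 3.7x.
Set SMB = MC: 205.9 - 3.7x = 44.6 + 2.0x → x* = 28.2982.
Between x* and x_m the wedge MC − SMB runs linearly from 0 to MEC(x_m), so the loss is a triangle.
DWL = ½ × 12.5589 × 71.5857 = 449.5188.

DWL = $449.5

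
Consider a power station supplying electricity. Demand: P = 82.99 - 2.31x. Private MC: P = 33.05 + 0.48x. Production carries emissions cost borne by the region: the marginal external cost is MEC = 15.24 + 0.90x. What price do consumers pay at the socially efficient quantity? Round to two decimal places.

P = 61.27

Social marginal cost = private MC + MEC = 48.29 + 1.38x.
Set SMC = demand: 48.29 + 1.38x = 82.99 - 2.31x → x* = 9.4038.
Consumer price on the demand curve at x*: 82.99 − 2.31×9.4038 = 61.2672.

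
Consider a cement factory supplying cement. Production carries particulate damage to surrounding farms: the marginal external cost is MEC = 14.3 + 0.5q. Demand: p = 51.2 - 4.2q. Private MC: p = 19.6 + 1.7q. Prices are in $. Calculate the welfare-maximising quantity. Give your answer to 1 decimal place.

q* = 2.7

Social marginal cost = private MC + MEC = 33.9 + 2.2q.
Set SMC = demand: 33.9 + 2.2q = 51.2 - 4.2q → q* = 2.7031.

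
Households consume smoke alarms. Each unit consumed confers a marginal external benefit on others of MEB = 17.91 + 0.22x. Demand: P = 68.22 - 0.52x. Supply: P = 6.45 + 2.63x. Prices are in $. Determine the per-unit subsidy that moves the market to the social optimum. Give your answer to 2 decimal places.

Social marginal benefit = demand + MEB = 86.13 - 0.30x.
Set SMB = MC: 86.13 - 0.30x = 6.45 + 2.63x → x* = 27.1945.
The Pigouvian subsidy equals MEB at x*: 17.91 + 0.22×27.1945 = 23.8928.

subsidy = $23.89 per unit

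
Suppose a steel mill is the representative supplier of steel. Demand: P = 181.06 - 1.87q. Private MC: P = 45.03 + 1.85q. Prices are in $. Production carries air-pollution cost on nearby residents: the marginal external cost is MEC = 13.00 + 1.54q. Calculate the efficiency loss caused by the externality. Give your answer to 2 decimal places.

DWL = $456.69

Market equilibrium (private): 45.03 + 1.85q = 181.06 - 1.87q → q_m = 36.5672.
Social marginal cost = private MC + MEC = 58.03 + 3.39q.
Set SMC = demand: 58.03 + 3.39q = 181.06 - 1.87q → q* = 23.3897.
Height of the DWL triangle at q_m is SMC(q_m) − demand(q_m) = MEC(q_m) = 69.3135.
DWL = ½ × 13.1775 × 69.3135 = 456.6893.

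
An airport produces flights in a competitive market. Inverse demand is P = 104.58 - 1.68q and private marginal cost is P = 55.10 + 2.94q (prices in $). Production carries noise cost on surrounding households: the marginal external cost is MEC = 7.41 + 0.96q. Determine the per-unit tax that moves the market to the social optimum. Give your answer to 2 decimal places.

Social marginal cost = private MC + MEC = 62.51 + 3.90q.
Set SMC = demand: 62.51 + 3.90q = 104.58 - 1.68q → q* = 7.5394.
The Pigouvian tax equals MEC at q*: 7.41 + 0.96×7.5394 = 14.6478.

tax = $14.65 per unit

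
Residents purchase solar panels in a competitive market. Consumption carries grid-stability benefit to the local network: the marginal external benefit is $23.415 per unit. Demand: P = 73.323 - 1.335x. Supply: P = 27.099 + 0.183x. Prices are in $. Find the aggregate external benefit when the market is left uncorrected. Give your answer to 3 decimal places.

Market equilibrium (private): 27.099 + 0.183x = 73.323 - 1.335x → x_m = 30.4506.
Total external benefit = MEB × x_m = 23.415 × 30.4506 = 713.0008.

$713.001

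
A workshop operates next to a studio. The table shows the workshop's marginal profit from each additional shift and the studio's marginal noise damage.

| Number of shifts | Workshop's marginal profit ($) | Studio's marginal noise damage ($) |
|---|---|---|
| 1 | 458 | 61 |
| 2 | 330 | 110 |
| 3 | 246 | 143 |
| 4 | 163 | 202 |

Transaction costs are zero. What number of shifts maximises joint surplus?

3

Bargaining reaches the level where marginal profit last exceeds marginal noise damage.
That holds through level 3 (246 ≥ 143) but not at 4 (163 < 202).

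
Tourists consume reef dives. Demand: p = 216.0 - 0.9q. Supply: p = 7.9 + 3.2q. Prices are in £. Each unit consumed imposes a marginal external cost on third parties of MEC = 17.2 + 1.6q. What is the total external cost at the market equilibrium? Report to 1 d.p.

£2934.0

Market equilibrium (private): 7.9 + 3.2q = 216.0 - 0.9q → q_m = 50.7561.
Total external cost = ∫₀^{q_m} (17.2 + 1.6q) dq = 17.2×50.7561 + ½×1.6×50.7561² = 2933.9503.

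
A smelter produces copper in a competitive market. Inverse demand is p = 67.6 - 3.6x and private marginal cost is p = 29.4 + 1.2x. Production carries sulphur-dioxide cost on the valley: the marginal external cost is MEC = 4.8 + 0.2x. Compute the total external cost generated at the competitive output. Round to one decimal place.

44.5

Market equilibrium (private): 29.4 + 1.2x = 67.6 - 3.6x → x_m = 7.9583.
Total external cost = ∫₀^{x_m} (4.8 + 0.2x) dx = 4.8×7.9583 + ½×0.2×7.9583² = 44.5333.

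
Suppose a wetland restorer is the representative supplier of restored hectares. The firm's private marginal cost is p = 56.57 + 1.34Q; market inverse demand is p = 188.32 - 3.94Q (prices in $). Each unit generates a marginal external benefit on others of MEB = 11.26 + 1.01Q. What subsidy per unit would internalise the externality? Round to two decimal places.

Social marginal cost = private MC − MEB = 45.31 + 0.33Q.
Set SMC = demand: 45.31 + 0.33Q = 188.32 - 3.94Q → Q* = 33.4918.
The Pigouvian subsidy equals MEB at Q*: 11.26 + 1.01×33.4918 = 45.0867.

subsidy = $45.09 per unit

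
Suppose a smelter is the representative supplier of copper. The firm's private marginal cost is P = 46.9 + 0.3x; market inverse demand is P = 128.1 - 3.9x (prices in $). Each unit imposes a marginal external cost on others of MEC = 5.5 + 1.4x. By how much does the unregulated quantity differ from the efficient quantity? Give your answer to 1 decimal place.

Market equilibrium (private): 46.9 + 0.3x = 128.1 - 3.9x → x_m = 19.3333.
Social marginal cost = private MC + MEC = 52.4 + 1.7x.
Set SMC = demand: 52.4 + 1.7x = 128.1 - 3.9x → x* = 13.5179.
Gap = |19.3333 − 13.5179| = 5.8154.

5.8 units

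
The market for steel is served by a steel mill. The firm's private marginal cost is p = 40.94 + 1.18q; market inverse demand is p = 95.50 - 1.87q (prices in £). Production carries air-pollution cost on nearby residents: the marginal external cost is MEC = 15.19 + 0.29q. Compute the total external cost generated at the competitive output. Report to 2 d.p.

Market equilibrium (private): 40.94 + 1.18q = 95.50 - 1.87q → q_m = 17.8885.
Total external cost = ∫₀^{q_m} (15.19 + 0.29q) dq = 15.19×17.8885 + ½×0.29×17.8885² = 318.1261.

£318.13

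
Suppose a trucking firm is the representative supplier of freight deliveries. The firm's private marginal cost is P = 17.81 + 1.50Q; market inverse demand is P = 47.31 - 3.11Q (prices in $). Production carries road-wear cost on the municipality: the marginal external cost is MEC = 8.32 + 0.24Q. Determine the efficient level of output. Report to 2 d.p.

Social marginal cost = private MC + MEC = 26.13 + 1.74Q.
Set SMC = demand: 26.13 + 1.74Q = 47.31 - 3.11Q → Q* = 4.3670.

Q* = 4.37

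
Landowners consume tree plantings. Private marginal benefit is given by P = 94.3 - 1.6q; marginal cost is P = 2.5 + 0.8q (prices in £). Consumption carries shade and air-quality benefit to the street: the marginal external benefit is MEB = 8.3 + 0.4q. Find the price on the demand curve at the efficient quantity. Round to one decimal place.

P = £14.2

Social marginal benefit = demand + MEB = 102.6 - 1.2q.
Set SMB = MC: 102.6 - 1.2q = 2.5 + 0.8q → q* = 50.0500.
Consumer price on the demand curve at q*: 94.3 − 1.6×50.0500 = 14.2200.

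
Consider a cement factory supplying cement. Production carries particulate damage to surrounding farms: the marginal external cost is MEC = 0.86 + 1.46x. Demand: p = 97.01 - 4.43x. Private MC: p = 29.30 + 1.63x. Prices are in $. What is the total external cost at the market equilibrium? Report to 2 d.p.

$100.74

Market equilibrium (private): 29.30 + 1.63x = 97.01 - 4.43x → x_m = 11.1733.
Total external cost = ∫₀^{x_m} (0.86 + 1.46x) dx = 0.86×11.1733 + ½×1.46×11.1733² = 100.7442.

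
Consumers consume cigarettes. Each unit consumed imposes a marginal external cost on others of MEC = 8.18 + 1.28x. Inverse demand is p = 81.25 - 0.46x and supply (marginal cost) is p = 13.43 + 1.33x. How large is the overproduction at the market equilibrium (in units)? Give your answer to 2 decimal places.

Market equilibrium (private): 13.43 + 1.33x = 81.25 - 0.46x → x_m = 37.8883.
Social marginal benefit = demand − MEC = 73.07 - 1.74x.
Set SMB = MC: 73.07 - 1.74x = 13.43 + 1.33x → x* = 19.4267.
Gap = |37.8883 − 19.4267| = 18.4616.

18.46 units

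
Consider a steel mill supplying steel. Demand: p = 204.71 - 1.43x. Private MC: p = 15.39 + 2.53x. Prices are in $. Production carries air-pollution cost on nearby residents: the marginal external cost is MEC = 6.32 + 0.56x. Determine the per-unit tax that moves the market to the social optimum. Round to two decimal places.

tax = $28.99 per unit

Social marginal cost = private MC + MEC = 21.71 + 3.09x.
Set SMC = demand: 21.71 + 3.09x = 204.71 - 1.43x → x* = 40.4867.
The Pigouvian tax equals MEC at x*: 6.32 + 0.56×40.4867 = 28.9926.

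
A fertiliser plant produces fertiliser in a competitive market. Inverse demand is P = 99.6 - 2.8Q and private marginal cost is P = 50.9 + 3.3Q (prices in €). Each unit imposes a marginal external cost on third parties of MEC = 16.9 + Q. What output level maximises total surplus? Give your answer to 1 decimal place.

Q* = 4.5

Social marginal cost = private MC + MEC = 67.8 + 4.3Q.
Set SMC = demand: 67.8 + 4.3Q = 99.6 - 2.8Q → Q* = 4.4789.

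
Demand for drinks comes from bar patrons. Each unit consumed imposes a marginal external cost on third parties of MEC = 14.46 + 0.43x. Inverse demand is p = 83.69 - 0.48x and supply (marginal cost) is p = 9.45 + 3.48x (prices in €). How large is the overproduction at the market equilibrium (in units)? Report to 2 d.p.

Market equilibrium (private): 9.45 + 3.48x = 83.69 - 0.48x → x_m = 18.7475.
Social marginal benefit = demand − MEC = 69.23 - 0.91x.
Set SMB = MC: 69.23 - 0.91x = 9.45 + 3.48x → x* = 13.6173.
Gap = |18.7475 − 13.6173| = 5.1302.

5.13 units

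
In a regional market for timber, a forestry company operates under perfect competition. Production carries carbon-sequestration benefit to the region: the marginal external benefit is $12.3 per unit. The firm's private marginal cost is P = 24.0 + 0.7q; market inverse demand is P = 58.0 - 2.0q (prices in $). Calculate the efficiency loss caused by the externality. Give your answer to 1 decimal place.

Market equilibrium (private): 24.0 + 0.7q = 58.0 - 2.0q → q_m = 12.5926.
Social marginal cost = private MC − MEB = 11.7 + 0.7q.
Set SMC = demand: 11.7 + 0.7q = 58.0 - 2.0q → q* = 17.1481.
Between q* and q_m the wedge demand − SMC runs linearly from 0 to MEB(q_m), so the loss is a triangle.
DWL = ½ × 4.5555 × 12.3000 = 28.0163.

DWL = $28.0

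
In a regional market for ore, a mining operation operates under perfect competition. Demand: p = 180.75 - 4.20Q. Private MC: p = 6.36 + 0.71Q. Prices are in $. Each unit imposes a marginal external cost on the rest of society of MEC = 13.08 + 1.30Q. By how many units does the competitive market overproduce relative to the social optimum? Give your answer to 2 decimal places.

Market equilibrium (private): 6.36 + 0.71Q = 180.75 - 4.20Q → Q_m = 35.5173.
Social marginal cost = private MC + MEC = 19.44 + 2.01Q.
Set SMC = demand: 19.44 + 2.01Q = 180.75 - 4.20Q → Q* = 25.9758.
Gap = |35.5173 − 25.9758| = 9.5415.

9.54 units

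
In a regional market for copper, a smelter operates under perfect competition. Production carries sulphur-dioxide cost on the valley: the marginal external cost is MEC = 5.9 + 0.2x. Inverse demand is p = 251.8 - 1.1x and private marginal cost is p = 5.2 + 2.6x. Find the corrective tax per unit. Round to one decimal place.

Social marginal cost = private MC + MEC = 11.1 + 2.8x.
Set SMC = demand: 11.1 + 2.8x = 251.8 - 1.1x → x* = 61.7179.
The Pigouvian tax equals MEC at x*: 5.9 + 0.2×61.7179 = 18.2436.

tax = 18.2 per unit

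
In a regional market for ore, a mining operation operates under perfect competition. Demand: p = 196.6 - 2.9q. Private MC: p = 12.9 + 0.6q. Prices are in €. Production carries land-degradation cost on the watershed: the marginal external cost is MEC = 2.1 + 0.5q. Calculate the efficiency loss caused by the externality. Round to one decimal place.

DWL = €100.4

Market equilibrium (private): 12.9 + 0.6q = 196.6 - 2.9q → q_m = 52.4857.
Social marginal cost = private MC + MEC = 15.0 + 1.1q.
Set SMC = demand: 15.0 + 1.1q = 196.6 - 2.9q → q* = 45.4000.
The welfare-loss triangle has base |q_m − q*| and height MEC(q_m) (the vertical gap between SMC and demand is zero at q* and MEC at q_m).
DWL = ½ × 7.0857 × 28.3429 = 100.4146.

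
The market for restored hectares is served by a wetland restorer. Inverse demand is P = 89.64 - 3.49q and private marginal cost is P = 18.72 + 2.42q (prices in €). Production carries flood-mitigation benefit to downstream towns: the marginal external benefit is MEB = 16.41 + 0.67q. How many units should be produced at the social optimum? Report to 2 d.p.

Social marginal cost = private MC − MEB = 2.31 + 1.75q.
Set SMC = demand: 2.31 + 1.75q = 89.64 - 3.49q → q* = 16.6660.

q* = 16.67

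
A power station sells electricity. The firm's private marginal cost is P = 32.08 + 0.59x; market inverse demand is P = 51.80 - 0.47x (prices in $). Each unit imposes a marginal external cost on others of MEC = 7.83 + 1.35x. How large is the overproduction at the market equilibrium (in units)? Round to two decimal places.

Market equilibrium (private): 32.08 + 0.59x = 51.80 - 0.47x → x_m = 18.6038.
Social marginal cost = private MC + MEC = 39.91 + 1.94x.
Set SMC = demand: 39.91 + 1.94x = 51.80 - 0.47x → x* = 4.9336.
Gap = |18.6038 − 4.9336| = 13.6702.

13.67 units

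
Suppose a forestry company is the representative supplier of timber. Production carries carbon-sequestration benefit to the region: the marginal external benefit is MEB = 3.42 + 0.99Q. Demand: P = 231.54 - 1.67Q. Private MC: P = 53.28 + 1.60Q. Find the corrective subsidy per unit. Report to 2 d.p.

subsidy = 82.31 per unit

Social marginal cost = private MC − MEB = 49.86 + 0.61Q.
Set SMC = demand: 49.86 + 0.61Q = 231.54 - 1.67Q → Q* = 79.6842.
The Pigouvian subsidy equals MEB at Q*: 3.42 + 0.99×79.6842 = 82.3074.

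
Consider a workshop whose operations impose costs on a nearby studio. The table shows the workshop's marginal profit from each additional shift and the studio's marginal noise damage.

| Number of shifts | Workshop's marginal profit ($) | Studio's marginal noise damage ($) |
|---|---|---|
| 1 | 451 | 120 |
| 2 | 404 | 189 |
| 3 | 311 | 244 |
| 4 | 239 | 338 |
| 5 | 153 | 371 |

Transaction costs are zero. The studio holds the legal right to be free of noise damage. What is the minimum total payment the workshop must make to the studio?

$553

Efficient level: marginal profit ≥ marginal noise damage through level 3, so k* = 3.
With the studio holding the right, the workshop must at least compensate total damage at k*: 120 + 189 + 244 = 553.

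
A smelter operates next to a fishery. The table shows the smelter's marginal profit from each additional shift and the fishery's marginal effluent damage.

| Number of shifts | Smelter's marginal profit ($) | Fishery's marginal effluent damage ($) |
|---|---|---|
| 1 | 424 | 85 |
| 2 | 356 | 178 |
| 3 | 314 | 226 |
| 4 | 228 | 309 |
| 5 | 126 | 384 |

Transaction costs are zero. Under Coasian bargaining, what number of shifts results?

Bargaining reaches the level where marginal profit last exceeds marginal effluent damage.
That holds through level 3 (314 ≥ 226) but not at 4 (228 < 309).

3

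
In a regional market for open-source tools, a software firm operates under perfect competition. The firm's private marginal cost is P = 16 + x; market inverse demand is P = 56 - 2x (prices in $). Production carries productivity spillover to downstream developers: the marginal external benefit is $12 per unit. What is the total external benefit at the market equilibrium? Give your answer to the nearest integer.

$160

Market equilibrium (private): 16 + x = 56 - 2x → x_m = 13.3333.
Total external benefit = MEB × x_m = 12 × 13.3333 = 159.9996.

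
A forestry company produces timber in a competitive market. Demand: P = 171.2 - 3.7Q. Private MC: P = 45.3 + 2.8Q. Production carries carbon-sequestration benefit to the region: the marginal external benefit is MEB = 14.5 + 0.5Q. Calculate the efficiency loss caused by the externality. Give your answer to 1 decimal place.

Market equilibrium (private): 45.3 + 2.8Q = 171.2 - 3.7Q → Q_m = 19.3692.
Social marginal cost = private MC − MEB = 30.8 + 2.3Q.
Set SMC = demand: 30.8 + 2.3Q = 171.2 - 3.7Q → Q* = 23.4000.
Between Q* and Q_m the wedge demand − SMC runs linearly from 0 to MEB(Q_m), so the loss is a triangle.
DWL = ½ × 4.0308 × 24.1846 = 48.7416.

DWL = 48.7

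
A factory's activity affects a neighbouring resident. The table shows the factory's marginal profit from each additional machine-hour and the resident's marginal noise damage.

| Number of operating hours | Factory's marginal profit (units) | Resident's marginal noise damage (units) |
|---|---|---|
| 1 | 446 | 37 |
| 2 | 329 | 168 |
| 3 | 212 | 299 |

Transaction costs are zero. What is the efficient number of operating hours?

Bargaining reaches the level where marginal profit last exceeds marginal noise damage.
That holds through level 2 (329 ≥ 168) but not at 3 (212 < 299).

2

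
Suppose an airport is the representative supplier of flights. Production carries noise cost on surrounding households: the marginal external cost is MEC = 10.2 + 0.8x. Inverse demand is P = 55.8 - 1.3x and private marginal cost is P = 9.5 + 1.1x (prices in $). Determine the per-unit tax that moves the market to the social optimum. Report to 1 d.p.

tax = $19.2 per unit

Social marginal cost = private MC + MEC = 19.7 + 1.9x.
Set SMC = demand: 19.7 + 1.9x = 55.8 - 1.3x → x* = 11.2813.
The Pigouvian tax equals MEC at x*: 10.2 + 0.8×11.2813 = 19.2250.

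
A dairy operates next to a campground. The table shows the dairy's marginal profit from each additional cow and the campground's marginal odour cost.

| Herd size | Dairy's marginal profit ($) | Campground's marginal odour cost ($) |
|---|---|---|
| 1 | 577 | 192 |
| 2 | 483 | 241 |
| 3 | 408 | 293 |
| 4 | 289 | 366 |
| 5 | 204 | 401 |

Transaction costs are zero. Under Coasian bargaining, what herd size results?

3

Bargaining reaches the level where marginal profit last exceeds marginal odour cost.
That holds through level 3 (408 ≥ 293) but not at 4 (289 < 366).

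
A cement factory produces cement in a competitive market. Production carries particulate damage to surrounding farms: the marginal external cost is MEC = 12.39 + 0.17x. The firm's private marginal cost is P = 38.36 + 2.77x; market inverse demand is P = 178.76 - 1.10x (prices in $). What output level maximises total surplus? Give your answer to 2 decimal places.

Social marginal cost = private MC + MEC = 50.75 + 2.94x.
Set SMC = demand: 50.75 + 2.94x = 178.76 - 1.10x → x* = 31.6856.

x* = 31.69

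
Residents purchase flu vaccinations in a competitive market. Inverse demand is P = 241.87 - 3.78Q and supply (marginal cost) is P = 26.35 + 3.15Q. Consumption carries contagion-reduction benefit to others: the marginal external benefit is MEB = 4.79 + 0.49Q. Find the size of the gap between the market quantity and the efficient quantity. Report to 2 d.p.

Market equilibrium (private): 26.35 + 3.15Q = 241.87 - 3.78Q → Q_m = 31.0996.
Social marginal benefit = demand + MEB = 246.66 - 3.29Q.
Set SMB = MC: 246.66 - 3.29Q = 26.35 + 3.15Q → Q* = 34.2096.
Gap = |31.0996 − 34.2096| = 3.1100.

3.11 units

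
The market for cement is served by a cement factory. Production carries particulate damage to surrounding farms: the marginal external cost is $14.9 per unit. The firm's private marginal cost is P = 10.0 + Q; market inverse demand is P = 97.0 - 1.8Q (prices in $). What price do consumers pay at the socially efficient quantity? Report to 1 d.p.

Social marginal cost = private MC + MEC = 24.9 + Q.
Set SMC = demand: 24.9 + Q = 97.0 - 1.8Q → Q* = 25.7500.
Consumer price on the demand curve at Q*: 97.0 − 1.8×25.7500 = 50.6500.

P = $50.7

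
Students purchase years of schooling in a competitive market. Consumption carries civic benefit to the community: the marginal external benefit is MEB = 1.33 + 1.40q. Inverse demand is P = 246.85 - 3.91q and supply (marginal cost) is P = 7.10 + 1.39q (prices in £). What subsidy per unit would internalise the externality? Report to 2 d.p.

subsidy = £87.87 per unit

Social marginal benefit = demand + MEB = 248.18 - 2.51q.
Set SMB = MC: 248.18 - 2.51q = 7.10 + 1.39q → q* = 61.8154.
The Pigouvian subsidy equals MEB at q*: 1.33 + 1.40×61.8154 = 87.8716.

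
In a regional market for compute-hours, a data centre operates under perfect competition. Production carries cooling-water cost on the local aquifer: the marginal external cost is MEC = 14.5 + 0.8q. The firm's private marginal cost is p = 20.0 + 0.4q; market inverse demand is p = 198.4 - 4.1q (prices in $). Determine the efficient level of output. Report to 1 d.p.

q* = 30.9

Social marginal cost = private MC + MEC = 34.5 + 1.2q.
Set SMC = demand: 34.5 + 1.2q = 198.4 - 4.1q → q* = 30.9245.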